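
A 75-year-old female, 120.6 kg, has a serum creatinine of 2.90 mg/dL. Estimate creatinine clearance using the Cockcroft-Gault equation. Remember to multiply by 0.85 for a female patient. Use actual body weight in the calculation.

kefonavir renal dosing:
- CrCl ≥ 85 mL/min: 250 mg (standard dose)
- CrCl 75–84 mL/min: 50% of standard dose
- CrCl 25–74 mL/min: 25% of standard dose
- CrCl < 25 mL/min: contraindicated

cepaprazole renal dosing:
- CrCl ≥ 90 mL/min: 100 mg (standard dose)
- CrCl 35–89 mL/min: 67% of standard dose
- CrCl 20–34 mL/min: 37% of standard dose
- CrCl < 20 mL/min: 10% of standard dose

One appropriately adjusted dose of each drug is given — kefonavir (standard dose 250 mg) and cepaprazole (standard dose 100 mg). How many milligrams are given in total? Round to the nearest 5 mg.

100 mg

CrCl = (140 − 75) × 120.6 / (72 × 2.9) × 0.85 = 7839.0 / 208.80 × 0.85 ≈ 31.9 mL/min
CrCl ≈ 32 mL/min.
kefonavir: 25–74 mL/min → 25% of 250 mg = 62.5 mg.
cepaprazole: 20–34 mL/min → 37% of 100 mg = 37 mg.
Total = 62.5 + 37 = 99.5 mg.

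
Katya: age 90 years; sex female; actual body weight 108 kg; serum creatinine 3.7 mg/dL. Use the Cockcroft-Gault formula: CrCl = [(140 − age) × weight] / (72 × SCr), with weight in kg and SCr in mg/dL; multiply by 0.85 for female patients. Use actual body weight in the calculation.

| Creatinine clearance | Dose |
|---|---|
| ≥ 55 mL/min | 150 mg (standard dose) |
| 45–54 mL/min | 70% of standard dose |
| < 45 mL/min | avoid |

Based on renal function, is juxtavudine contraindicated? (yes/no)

yes

CrCl = (140 − 90) × 108 / (72 × 3.7) × 0.85 = 5400.0 / 266.40 × 0.85 ≈ 17.2 mL/min
CrCl ≈ 17 mL/min, which is < 45 mL/min.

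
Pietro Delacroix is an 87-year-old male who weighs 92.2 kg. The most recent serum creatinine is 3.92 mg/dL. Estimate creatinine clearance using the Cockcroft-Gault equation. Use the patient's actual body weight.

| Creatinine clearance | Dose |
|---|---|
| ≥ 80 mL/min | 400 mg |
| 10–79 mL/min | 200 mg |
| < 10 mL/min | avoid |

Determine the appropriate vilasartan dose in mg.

CrCl = (140 − 87) × 92.2 / (72 × 3.92) = 4886.6 / 282.24 ≈ 17.3 mL/min
CrCl ≈ 17 mL/min → bracket 10–79 mL/min.
Dose for this bracket: 200 mg.

200 mg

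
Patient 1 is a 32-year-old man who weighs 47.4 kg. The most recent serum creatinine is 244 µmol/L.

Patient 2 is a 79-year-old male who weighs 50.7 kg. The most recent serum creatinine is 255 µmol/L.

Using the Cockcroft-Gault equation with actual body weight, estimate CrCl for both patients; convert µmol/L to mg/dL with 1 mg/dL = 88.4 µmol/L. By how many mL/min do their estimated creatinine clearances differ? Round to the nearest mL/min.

11 mL/min

Patient 1: SCr = 244 / 88.4 = 2.76 mg/dL
Patient 1: CrCl = (140 − 32) × 47.4 / (72 × 2.76) = 5119.2 / 198.72 ≈ 25.8 mL/min
Patient 2: SCr = 255 / 88.4 = 2.885 mg/dL
Patient 2: CrCl = (140 − 79) × 50.7 / (72 × 2.885) = 3092.7 / 207.72 ≈ 14.9 mL/min
|25.8 − 14.9| = 10.9 mL/min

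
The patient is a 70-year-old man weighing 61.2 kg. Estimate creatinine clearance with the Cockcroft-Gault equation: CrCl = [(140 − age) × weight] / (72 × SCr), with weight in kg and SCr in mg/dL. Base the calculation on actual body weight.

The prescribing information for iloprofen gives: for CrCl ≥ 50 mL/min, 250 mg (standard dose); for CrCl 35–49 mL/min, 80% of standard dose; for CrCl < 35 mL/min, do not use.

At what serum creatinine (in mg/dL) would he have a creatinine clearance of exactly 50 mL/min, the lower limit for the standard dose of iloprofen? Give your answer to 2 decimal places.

1.19 mg/dL

Standard dose requires CrCl ≥ 50 mL/min.
Set (140 − 70) × 61.2 / (72 × SCr) = 50
SCr = (140 − 70) × 61.2 / (72 × 50) = 1.190 mg/dL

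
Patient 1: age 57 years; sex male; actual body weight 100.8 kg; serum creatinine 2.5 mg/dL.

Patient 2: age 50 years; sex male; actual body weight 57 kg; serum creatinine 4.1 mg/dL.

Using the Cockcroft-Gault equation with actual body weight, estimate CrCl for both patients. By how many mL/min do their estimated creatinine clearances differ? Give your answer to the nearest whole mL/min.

29 mL/min

Patient 1: CrCl = (140 − 57) × 100.8 / (72 × 2.5) = 8366.4 / 180.00 ≈ 46.5 mL/min
Patient 2: CrCl = (140 − 50) × 57 / (72 × 4.1) = 5130.0 / 295.20 ≈ 17.4 mL/min
|46.5 − 17.4| = 29.1 mL/min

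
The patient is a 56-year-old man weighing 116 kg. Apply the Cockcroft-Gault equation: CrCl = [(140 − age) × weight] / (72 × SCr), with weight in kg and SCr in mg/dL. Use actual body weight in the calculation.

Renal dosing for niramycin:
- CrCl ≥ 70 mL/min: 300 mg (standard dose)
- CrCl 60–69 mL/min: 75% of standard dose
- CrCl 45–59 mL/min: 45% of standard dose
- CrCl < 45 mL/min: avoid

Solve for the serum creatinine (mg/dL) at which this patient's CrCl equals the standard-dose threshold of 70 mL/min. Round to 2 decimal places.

1.93 mg/dL

Standard dose requires CrCl ≥ 70 mL/min.
Set (140 − 56) × 116 / (72 × SCr) = 70
SCr = (140 − 56) × 116 / (72 × 70) = 1.933 mg/dL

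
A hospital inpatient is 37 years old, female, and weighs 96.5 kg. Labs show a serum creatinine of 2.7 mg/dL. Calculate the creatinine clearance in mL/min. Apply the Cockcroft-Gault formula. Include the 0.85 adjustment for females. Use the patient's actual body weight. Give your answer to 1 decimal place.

CrCl = (140 − 37) × 96.5 / (72 × 2.7) × 0.85 = 9939.5 / 194.40 × 0.85 ≈ 43.5 mL/min

43.5 mL/min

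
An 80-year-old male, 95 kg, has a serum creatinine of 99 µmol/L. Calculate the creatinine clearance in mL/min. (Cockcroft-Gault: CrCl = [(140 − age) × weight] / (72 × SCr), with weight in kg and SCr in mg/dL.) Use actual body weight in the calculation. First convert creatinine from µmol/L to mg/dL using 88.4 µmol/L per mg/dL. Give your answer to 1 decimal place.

SCr = 99 / 88.4 = 1.12 mg/dL
CrCl = (140 − 80) × 95 / (72 × 1.12) = 5700.0 / 80.64 ≈ 70.7 mL/min

70.7 mL/min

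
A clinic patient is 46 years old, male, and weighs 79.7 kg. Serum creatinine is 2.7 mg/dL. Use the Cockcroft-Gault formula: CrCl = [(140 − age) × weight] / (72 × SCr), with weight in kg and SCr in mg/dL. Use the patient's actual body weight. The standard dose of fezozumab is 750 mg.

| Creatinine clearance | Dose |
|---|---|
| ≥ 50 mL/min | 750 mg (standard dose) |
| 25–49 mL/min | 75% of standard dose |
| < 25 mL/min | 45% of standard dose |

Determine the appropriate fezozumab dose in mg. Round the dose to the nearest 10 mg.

CrCl = (140 − 46) × 79.7 / (72 × 2.7) = 7491.8 / 194.40 ≈ 38.5 mL/min
CrCl ≈ 39 mL/min → bracket 25–49 mL/min.
75% of 750 mg = 562.5 mg → 560 mg

560 mg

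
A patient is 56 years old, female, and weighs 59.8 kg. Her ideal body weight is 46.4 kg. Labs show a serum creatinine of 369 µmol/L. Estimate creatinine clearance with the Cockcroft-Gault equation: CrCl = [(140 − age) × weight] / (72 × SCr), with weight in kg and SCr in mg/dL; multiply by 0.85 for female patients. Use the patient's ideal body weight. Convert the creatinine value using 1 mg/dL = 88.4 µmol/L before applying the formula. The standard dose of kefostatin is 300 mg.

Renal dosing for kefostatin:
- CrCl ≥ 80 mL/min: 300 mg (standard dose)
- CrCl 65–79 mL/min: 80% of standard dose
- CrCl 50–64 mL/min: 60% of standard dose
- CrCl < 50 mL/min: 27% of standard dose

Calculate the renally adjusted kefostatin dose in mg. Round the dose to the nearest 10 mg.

SCr = 369 / 88.4 = 4.174 mg/dL
CrCl = (140 − 56) × 46.4 / (72 × 4.174) × 0.85 = 3897.6 / 300.53 × 0.85 ≈ 11.0 mL/min
CrCl ≈ 11 mL/min → bracket < 50 mL/min.
27% of 300 mg = 81 mg → 80 mg

80 mg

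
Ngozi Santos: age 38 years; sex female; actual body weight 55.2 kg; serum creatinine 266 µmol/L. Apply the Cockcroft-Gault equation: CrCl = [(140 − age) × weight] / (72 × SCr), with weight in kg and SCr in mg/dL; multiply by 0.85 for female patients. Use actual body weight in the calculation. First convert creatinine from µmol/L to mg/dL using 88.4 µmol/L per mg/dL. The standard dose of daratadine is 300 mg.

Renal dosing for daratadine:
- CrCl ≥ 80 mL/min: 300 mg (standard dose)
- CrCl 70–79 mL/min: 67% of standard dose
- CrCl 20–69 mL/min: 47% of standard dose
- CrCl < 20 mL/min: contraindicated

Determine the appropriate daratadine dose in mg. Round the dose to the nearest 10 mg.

140 mg

SCr = 266 / 88.4 = 3.009 mg/dL
CrCl = (140 − 38) × 55.2 / (72 × 3.009) × 0.85 = 5630.4 / 216.65 × 0.85 ≈ 22.1 mL/min
CrCl ≈ 22 mL/min → bracket 20–69 mL/min.
47% of 300 mg = 141 mg → 140 mg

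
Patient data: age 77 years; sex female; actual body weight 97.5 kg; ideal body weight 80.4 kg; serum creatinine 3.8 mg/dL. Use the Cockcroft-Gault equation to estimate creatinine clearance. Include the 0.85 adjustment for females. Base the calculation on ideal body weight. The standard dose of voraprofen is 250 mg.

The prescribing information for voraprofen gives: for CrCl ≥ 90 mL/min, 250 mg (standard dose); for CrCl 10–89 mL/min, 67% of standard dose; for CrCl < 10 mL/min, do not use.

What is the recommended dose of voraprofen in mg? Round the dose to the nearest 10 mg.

170 mg

CrCl = (140 − 77) × 80.4 / (72 × 3.8) × 0.85 = 5065.2 / 273.60 × 0.85 ≈ 15.7 mL/min
CrCl ≈ 16 mL/min → bracket 10–89 mL/min.
67% of 250 mg = 167.5 mg → 170 mg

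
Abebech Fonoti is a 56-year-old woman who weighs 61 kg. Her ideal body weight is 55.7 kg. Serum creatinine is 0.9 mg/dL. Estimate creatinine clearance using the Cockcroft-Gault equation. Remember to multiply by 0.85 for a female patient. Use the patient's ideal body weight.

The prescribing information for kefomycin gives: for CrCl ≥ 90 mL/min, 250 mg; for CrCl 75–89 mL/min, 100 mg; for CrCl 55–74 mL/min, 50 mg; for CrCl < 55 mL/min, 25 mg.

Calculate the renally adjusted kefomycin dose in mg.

CrCl = (140 − 56) × 55.7 / (72 × 0.9) × 0.85 = 4678.8 / 64.80 × 0.85 ≈ 61.4 mL/min
CrCl ≈ 61 mL/min → bracket 55–74 mL/min.
Dose for this bracket: 50 mg.

50 mg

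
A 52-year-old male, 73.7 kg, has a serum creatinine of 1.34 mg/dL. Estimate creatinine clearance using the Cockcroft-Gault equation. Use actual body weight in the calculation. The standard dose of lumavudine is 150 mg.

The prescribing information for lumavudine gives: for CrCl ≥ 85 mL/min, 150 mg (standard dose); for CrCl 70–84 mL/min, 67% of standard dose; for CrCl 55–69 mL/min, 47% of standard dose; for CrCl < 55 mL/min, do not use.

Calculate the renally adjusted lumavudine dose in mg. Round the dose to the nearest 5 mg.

70 mg

CrCl = (140 − 52) × 73.7 / (72 × 1.34) = 6485.6 / 96.48 ≈ 67.2 mL/min
CrCl ≈ 67 mL/min → bracket 55–69 mL/min.
47% of 150 mg = 70.5 mg → 70 mg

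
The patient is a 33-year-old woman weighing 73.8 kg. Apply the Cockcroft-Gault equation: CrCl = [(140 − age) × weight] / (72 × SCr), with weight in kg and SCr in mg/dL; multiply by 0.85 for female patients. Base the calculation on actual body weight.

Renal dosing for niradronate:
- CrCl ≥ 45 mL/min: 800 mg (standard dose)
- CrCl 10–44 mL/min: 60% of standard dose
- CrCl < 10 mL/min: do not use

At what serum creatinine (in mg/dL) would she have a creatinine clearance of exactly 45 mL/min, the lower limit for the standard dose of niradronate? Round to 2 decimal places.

Standard dose requires CrCl ≥ 45 mL/min.
Set (140 − 33) × 73.8 × 0.85 / (72 × SCr) = 45
SCr = (140 − 33) × 73.8 × 0.85 / (72 × 45) = 2.072 mg/dL

2.07 mg/dL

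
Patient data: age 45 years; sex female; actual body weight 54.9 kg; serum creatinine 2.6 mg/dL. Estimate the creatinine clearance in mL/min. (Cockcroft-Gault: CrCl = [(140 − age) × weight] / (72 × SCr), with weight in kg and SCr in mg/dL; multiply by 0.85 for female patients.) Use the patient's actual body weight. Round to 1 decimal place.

CrCl = (140 − 45) × 54.9 / (72 × 2.6) × 0.85 = 5215.5 / 187.20 × 0.85 ≈ 23.7 mL/min

23.7 mL/min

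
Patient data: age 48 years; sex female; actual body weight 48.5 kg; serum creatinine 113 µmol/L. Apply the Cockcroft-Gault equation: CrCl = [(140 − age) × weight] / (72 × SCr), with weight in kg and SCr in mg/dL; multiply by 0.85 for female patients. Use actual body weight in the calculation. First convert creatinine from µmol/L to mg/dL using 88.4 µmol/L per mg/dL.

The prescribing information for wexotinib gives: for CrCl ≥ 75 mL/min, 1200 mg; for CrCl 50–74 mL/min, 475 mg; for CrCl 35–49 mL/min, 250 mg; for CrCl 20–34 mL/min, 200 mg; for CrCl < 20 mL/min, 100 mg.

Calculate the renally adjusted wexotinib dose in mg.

250 mg

SCr = 113 / 88.4 = 1.278 mg/dL
CrCl = (140 − 48) × 48.5 / (72 × 1.278) × 0.85 = 4462.0 / 92.02 × 0.85 ≈ 41.2 mL/min
CrCl ≈ 41 mL/min → bracket 35–49 mL/min.
Dose for this bracket: 250 mg.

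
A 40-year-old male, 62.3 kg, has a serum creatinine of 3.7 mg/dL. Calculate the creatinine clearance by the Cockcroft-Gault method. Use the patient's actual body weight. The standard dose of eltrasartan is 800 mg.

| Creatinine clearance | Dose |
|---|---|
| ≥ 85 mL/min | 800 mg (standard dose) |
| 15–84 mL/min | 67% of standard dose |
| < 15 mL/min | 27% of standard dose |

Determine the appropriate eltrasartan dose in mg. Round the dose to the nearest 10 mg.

CrCl = (140 − 40) × 62.3 / (72 × 3.7) = 6230.0 / 266.40 ≈ 23.4 mL/min
CrCl ≈ 23 mL/min → bracket 15–84 mL/min.
67% of 800 mg = 536 mg → 540 mg

540 mg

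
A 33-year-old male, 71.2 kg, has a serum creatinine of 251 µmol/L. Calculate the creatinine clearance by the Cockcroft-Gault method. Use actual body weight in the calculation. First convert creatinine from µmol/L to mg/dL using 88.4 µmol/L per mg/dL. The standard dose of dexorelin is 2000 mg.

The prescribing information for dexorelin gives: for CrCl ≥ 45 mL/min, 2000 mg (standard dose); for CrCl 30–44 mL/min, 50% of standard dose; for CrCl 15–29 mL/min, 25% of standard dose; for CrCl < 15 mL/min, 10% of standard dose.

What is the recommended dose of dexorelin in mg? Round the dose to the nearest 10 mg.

1000 mg

SCr = 251 / 88.4 = 2.839 mg/dL
CrCl = (140 − 33) × 71.2 / (72 × 2.839) = 7618.4 / 204.41 ≈ 37.3 mL/min
CrCl ≈ 37 mL/min → bracket 30–44 mL/min.
50% of 2000 mg = 1000 mg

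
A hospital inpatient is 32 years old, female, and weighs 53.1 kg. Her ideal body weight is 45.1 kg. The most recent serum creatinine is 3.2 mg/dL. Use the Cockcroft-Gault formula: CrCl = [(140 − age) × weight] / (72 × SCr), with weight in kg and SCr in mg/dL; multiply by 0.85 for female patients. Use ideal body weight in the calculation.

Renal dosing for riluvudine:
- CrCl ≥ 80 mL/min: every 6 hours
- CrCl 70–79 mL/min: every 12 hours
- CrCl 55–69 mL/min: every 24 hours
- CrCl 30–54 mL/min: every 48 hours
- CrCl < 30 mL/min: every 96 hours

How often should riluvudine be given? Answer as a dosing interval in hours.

every 96 hours

CrCl = (140 − 32) × 45.1 / (72 × 3.2) × 0.85 = 4870.8 / 230.40 × 0.85 ≈ 18.0 mL/min
CrCl ≈ 18 mL/min → bracket < 30 mL/min → every 96 hours.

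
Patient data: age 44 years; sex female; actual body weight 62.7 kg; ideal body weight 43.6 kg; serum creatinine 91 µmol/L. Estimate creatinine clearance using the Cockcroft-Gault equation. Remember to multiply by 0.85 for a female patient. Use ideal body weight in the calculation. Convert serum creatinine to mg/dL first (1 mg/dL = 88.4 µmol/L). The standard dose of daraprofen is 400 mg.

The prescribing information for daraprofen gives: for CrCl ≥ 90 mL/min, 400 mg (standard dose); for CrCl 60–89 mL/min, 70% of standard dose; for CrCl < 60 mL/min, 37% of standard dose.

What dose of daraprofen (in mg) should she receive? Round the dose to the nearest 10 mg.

150 mg

SCr = 91 / 88.4 = 1.029 mg/dL
CrCl = (140 − 44) × 43.6 / (72 × 1.029) × 0.85 = 4185.6 / 74.09 × 0.85 ≈ 48.0 mL/min
CrCl ≈ 48 mL/min → bracket < 60 mL/min.
37% of 400 mg = 148 mg → 150 mg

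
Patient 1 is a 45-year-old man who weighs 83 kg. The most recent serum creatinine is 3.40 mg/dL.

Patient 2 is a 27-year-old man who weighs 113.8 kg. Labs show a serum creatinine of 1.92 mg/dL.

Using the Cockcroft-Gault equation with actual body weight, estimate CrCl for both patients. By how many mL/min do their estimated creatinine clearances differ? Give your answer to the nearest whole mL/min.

Patient 1: CrCl = (140 − 45) × 83 / (72 × 3.4) = 7885.0 / 244.80 ≈ 32.2 mL/min
Patient 2: CrCl = (140 − 27) × 113.8 / (72 × 1.92) = 12859.4 / 138.24 ≈ 93.0 mL/min
|32.2 − 93.0| = 60.8 mL/min

61 mL/min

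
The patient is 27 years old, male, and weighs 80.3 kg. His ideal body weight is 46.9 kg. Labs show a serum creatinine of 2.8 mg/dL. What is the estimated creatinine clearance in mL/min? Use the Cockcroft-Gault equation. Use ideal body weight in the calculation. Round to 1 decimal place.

26.3 mL/min

CrCl = (140 − 27) × 46.9 / (72 × 2.8) = 5299.7 / 201.60 ≈ 26.3 mL/min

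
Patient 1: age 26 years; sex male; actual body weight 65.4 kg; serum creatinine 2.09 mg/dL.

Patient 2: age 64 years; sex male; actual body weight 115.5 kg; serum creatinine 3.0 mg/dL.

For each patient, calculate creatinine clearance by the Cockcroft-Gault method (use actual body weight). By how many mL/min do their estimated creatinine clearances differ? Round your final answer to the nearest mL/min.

9 mL/min

Patient 1: CrCl = (140 − 26) × 65.4 / (72 × 2.09) = 7455.6 / 150.48 ≈ 49.5 mL/min
Patient 2: CrCl = (140 − 64) × 115.5 / (72 × 3) = 8778.0 / 216.00 ≈ 40.6 mL/min
|49.5 − 40.6| = 8.9 mL/min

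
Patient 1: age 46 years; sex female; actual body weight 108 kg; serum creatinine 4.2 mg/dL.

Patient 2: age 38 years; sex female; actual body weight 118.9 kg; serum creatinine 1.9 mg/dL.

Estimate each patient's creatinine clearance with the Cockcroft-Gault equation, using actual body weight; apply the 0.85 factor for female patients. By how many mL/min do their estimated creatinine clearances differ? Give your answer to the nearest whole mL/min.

Patient 1: CrCl = (140 − 46) × 108 / (72 × 4.2) × 0.85 = 10152.0 / 302.40 × 0.85 ≈ 28.5 mL/min
Patient 2: CrCl = (140 − 38) × 118.9 / (72 × 1.9) × 0.85 = 12127.8 / 136.80 × 0.85 ≈ 75.4 mL/min
|28.5 − 75.4| = 46.9 mL/min

47 mL/min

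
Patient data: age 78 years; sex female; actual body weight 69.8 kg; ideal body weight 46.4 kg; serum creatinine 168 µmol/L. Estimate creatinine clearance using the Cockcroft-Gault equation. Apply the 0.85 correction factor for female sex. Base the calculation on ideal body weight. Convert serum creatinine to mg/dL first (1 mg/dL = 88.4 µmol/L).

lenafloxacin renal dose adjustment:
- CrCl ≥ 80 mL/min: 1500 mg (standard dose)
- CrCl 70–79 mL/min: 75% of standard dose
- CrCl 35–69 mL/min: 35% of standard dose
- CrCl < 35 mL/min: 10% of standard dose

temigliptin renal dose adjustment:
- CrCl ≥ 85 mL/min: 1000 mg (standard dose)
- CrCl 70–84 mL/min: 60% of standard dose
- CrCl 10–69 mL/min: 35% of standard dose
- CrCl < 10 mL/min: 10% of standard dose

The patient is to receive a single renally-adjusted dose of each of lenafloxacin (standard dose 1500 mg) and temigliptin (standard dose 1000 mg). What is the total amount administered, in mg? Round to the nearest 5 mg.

SCr = 168 / 88.4 = 1.9 mg/dL
CrCl = (140 − 78) × 46.4 / (72 × 1.9) × 0.85 = 2876.8 / 136.80 × 0.85 ≈ 17.9 mL/min
CrCl ≈ 18 mL/min.
lenafloxacin: < 35 mL/min → 10% of 1500 mg = 150 mg.
temigliptin: 10–69 mL/min → 35% of 1000 mg = 350 mg.
Total = 150 + 350 = 500 mg.

500 mg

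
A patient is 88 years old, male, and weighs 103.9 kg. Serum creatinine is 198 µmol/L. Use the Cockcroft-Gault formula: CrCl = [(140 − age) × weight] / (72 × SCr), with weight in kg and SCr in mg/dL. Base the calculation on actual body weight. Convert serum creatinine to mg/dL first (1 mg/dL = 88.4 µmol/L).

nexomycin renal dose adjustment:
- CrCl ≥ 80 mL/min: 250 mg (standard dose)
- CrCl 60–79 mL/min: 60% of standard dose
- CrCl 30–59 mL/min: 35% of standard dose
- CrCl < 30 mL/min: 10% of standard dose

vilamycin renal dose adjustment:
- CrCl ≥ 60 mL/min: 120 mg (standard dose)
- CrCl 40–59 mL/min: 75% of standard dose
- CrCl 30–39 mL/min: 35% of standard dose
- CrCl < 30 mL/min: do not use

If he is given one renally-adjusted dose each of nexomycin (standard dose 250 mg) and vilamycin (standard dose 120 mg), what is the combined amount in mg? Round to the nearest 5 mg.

130 mg

SCr = 198 / 88.4 = 2.24 mg/dL
CrCl = (140 − 88) × 103.9 / (72 × 2.24) = 5402.8 / 161.28 ≈ 33.5 mL/min
CrCl ≈ 34 mL/min.
nexomycin: 30–59 mL/min → 35% of 250 mg = 87.5 mg.
vilamycin: 30–39 mL/min → 35% of 120 mg = 42 mg.
Total = 87.5 + 42 = 129.5 mg.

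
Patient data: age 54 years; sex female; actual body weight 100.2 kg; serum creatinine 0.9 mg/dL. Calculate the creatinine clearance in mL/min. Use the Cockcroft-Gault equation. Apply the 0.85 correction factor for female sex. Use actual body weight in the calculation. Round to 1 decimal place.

113.0 mL/min

CrCl = (140 − 54) × 100.2 / (72 × 0.9) × 0.85 = 8617.2 / 64.80 × 0.85 ≈ 113.0 mL/min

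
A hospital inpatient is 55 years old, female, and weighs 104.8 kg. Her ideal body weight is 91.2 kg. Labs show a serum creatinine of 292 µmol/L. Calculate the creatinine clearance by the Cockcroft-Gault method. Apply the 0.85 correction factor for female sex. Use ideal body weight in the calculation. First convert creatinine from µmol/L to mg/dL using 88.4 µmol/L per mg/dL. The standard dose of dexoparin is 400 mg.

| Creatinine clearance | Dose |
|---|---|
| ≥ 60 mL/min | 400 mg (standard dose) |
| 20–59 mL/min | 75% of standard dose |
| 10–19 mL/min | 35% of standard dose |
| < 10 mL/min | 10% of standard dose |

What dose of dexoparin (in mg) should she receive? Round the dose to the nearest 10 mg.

300 mg

SCr = 292 / 88.4 = 3.303 mg/dL
CrCl = (140 − 55) × 91.2 / (72 × 3.303) × 0.85 = 7752.0 / 237.82 × 0.85 ≈ 27.7 mL/min
CrCl ≈ 28 mL/min → bracket 20–59 mL/min.
75% of 400 mg = 300 mg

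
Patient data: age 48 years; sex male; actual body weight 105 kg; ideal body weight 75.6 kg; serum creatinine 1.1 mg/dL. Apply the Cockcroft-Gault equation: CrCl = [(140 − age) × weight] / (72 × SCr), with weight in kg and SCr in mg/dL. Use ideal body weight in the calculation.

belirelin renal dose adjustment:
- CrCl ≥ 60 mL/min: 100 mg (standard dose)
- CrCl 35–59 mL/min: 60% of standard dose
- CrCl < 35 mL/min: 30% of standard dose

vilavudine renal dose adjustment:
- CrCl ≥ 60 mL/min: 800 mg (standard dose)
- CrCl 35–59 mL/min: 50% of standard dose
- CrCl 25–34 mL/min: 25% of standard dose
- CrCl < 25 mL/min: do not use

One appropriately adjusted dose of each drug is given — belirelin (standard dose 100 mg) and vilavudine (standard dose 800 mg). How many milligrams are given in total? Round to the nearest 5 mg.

CrCl = (140 − 48) × 75.6 / (72 × 1.1) = 6955.2 / 79.20 ≈ 87.8 mL/min
CrCl ≈ 88 mL/min.
belirelin: ≥ 60 mL/min → 100% of 100 mg = 100 mg.
vilavudine: ≥ 60 mL/min → 100% of 800 mg = 800 mg.
Total = 100 + 800 = 900 mg.

900 mg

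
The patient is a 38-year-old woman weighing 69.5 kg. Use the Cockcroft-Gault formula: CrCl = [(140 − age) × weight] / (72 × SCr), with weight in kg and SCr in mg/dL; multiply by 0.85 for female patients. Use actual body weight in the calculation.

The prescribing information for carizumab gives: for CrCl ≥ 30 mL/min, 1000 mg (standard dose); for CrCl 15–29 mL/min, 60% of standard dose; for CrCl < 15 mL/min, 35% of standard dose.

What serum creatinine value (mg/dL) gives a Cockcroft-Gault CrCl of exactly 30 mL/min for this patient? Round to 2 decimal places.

Standard dose requires CrCl ≥ 30 mL/min.
Set (140 − 38) × 69.5 × 0.85 / (72 × SCr) = 30
SCr = (140 − 38) × 69.5 × 0.85 / (72 × 30) = 2.790 mg/dL

2.79 mg/dL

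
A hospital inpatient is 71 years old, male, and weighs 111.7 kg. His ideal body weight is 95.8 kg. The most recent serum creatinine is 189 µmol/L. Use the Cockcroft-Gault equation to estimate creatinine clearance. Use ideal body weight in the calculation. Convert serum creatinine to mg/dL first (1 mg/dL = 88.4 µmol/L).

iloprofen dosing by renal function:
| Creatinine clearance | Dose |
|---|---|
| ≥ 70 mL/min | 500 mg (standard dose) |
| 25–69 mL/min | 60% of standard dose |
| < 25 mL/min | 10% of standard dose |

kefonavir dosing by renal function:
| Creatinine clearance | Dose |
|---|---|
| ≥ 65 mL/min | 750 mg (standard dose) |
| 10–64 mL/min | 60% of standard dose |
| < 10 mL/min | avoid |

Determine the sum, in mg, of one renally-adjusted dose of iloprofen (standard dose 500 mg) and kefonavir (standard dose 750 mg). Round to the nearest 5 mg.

SCr = 189 / 88.4 = 2.138 mg/dL
CrCl = (140 − 71) × 95.8 / (72 × 2.138) = 6610.2 / 153.94 ≈ 42.9 mL/min
CrCl ≈ 43 mL/min.
iloprofen: 25–69 mL/min → 60% of 500 mg = 300 mg.
kefonavir: 10–64 mL/min → 60% of 750 mg = 450 mg.
Total = 300 + 450 = 750 mg.

750 mg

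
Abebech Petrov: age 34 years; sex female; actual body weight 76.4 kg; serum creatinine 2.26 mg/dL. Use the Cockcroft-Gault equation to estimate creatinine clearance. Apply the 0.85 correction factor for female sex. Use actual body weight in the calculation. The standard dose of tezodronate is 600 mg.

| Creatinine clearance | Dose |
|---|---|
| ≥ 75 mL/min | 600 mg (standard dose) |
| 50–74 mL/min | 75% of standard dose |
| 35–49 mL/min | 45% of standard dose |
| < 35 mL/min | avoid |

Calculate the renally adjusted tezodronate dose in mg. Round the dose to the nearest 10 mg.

CrCl = (140 − 34) × 76.4 / (72 × 2.26) × 0.85 = 8098.4 / 162.72 × 0.85 ≈ 42.3 mL/min
CrCl ≈ 42 mL/min → bracket 35–49 mL/min.
45% of 600 mg = 270 mg

270 mg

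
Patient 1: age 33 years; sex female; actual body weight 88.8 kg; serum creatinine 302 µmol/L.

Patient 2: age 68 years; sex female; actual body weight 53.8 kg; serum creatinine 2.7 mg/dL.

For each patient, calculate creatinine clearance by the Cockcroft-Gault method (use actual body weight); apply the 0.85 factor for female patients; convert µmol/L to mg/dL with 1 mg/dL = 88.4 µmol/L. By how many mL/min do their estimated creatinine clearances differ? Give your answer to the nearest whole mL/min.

16 mL/min

Patient 1: SCr = 302 / 88.4 = 3.416 mg/dL
Patient 1: CrCl = (140 − 33) × 88.8 / (72 × 3.416) × 0.85 = 9501.6 / 245.95 × 0.85 ≈ 32.8 mL/min
Patient 2: CrCl = (140 − 68) × 53.8 / (72 × 2.7) × 0.85 = 3873.6 / 194.40 × 0.85 ≈ 16.9 mL/min
|32.8 − 16.9| = 15.9 mL/min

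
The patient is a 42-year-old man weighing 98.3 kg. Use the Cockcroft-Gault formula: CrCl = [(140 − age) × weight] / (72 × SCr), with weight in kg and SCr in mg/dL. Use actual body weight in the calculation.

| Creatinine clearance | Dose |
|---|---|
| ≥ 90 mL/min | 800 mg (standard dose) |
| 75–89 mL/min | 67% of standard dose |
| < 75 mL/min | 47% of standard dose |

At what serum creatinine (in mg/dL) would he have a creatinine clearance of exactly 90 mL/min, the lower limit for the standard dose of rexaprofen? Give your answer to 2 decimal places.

Standard dose requires CrCl ≥ 90 mL/min.
Set (140 − 42) × 98.3 / (72 × SCr) = 90
SCr = (140 − 42) × 98.3 / (72 × 90) = 1.487 mg/dL

1.49 mg/dL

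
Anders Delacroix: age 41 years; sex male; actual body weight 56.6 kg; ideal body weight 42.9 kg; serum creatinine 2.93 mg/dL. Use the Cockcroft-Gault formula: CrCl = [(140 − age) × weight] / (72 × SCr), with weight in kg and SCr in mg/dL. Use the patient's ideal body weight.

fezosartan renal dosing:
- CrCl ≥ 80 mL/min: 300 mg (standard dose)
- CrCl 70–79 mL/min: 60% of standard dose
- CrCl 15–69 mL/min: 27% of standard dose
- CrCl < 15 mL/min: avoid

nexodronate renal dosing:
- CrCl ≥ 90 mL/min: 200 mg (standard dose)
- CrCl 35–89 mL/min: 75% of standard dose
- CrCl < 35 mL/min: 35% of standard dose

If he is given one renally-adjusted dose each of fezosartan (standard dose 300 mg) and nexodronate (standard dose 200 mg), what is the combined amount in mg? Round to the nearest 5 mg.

150 mg

CrCl = (140 − 41) × 42.9 / (72 × 2.93) = 4247.1 / 210.96 ≈ 20.1 mL/min
CrCl ≈ 20 mL/min.
fezosartan: 15–69 mL/min → 27% of 300 mg = 81 mg.
nexodronate: < 35 mL/min → 35% of 200 mg = 70 mg.
Total = 81 + 70 = 151 mg.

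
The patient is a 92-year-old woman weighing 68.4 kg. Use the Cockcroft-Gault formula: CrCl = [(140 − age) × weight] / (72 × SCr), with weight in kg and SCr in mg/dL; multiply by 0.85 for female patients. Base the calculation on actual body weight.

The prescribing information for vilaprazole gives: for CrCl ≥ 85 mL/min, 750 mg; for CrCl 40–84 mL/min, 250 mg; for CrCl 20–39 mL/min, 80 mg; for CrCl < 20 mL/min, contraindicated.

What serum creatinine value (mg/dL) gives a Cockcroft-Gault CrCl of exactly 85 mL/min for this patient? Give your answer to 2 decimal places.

Standard dose requires CrCl ≥ 85 mL/min.
Set (140 − 92) × 68.4 × 0.85 / (72 × SCr) = 85
SCr = (140 − 92) × 68.4 × 0.85 / (72 × 85) = 0.456 mg/dL

0.46 mg/dL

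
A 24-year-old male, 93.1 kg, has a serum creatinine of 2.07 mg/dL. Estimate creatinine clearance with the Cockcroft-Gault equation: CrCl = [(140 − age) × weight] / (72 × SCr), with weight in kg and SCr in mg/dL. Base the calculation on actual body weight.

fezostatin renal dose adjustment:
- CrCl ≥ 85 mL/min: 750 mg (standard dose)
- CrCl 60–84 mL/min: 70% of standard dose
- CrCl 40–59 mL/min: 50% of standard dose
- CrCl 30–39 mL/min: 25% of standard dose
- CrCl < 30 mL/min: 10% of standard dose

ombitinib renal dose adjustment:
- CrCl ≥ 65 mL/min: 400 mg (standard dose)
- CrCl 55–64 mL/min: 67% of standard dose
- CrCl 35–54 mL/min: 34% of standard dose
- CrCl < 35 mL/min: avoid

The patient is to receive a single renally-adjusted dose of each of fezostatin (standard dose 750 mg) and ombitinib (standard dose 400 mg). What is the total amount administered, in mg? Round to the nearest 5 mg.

CrCl = (140 − 24) × 93.1 / (72 × 2.07) = 10799.6 / 149.04 ≈ 72.5 mL/min
CrCl ≈ 72 mL/min.
fezostatin: 60–84 mL/min → 70% of 750 mg = 525 mg.
ombitinib: ≥ 65 mL/min → 100% of 400 mg = 400 mg.
Total = 525 + 400 = 925 mg.

925 mg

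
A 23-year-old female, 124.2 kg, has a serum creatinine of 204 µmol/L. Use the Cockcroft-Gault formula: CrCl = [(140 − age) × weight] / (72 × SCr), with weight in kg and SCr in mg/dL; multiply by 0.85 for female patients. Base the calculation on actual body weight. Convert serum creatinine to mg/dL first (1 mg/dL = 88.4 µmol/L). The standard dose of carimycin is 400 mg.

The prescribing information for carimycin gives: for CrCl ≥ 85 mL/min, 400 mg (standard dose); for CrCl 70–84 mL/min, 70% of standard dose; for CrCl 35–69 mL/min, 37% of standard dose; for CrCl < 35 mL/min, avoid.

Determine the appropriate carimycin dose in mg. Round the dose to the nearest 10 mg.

280 mg

SCr = 204 / 88.4 = 2.308 mg/dL
CrCl = (140 − 23) × 124.2 / (72 × 2.308) × 0.85 = 14531.4 / 166.18 × 0.85 ≈ 74.3 mL/min
CrCl ≈ 74 mL/min → bracket 70–84 mL/min.
70% of 400 mg = 280 mg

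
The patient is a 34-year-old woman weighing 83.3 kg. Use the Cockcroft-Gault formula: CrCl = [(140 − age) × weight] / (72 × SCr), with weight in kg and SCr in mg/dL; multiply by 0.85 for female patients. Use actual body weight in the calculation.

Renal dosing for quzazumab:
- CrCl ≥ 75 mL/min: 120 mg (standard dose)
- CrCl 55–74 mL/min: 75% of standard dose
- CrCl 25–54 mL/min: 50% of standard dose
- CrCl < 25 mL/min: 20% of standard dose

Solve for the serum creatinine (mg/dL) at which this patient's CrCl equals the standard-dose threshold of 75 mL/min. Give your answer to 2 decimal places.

Standard dose requires CrCl ≥ 75 mL/min.
Set (140 − 34) × 83.3 × 0.85 / (72 × SCr) = 75
SCr = (140 − 34) × 83.3 × 0.85 / (72 × 75) = 1.390 mg/dL

1.39 mg/dL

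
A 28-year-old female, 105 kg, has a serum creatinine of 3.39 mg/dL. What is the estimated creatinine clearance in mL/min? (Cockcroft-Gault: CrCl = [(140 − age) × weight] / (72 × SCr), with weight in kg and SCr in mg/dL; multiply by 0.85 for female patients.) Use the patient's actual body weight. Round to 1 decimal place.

CrCl = (140 − 28) × 105 / (72 × 3.39) × 0.85 = 11760.0 / 244.08 × 0.85 ≈ 41.0 mL/min

41.0 mL/min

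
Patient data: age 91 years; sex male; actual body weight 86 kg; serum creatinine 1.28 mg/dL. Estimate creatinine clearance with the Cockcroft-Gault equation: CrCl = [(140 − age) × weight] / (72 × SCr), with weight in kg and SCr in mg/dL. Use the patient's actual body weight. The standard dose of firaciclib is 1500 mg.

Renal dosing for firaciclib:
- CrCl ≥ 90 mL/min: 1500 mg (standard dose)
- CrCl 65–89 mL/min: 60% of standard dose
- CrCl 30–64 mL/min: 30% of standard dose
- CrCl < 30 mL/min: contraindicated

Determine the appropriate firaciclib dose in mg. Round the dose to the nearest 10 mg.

CrCl = (140 − 91) × 86 / (72 × 1.28) = 4214.0 / 92.16 ≈ 45.7 mL/min
CrCl ≈ 46 mL/min → bracket 30–64 mL/min.
30% of 1500 mg = 450 mg

450 mg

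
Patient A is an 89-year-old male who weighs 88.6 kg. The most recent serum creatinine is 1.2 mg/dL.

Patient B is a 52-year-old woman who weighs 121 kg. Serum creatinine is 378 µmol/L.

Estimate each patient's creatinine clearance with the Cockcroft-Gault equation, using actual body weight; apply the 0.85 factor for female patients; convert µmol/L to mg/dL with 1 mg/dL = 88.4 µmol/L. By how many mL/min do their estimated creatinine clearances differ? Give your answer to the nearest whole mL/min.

Patient A: CrCl = (140 − 89) × 88.6 / (72 × 1.2) = 4518.6 / 86.40 ≈ 52.3 mL/min
Patient B: SCr = 378 / 88.4 = 4.276 mg/dL
Patient B: CrCl = (140 − 52) × 121 / (72 × 4.276) × 0.85 = 10648.0 / 307.87 × 0.85 ≈ 29.4 mL/min
|52.3 − 29.4| = 22.9 mL/min

23 mL/min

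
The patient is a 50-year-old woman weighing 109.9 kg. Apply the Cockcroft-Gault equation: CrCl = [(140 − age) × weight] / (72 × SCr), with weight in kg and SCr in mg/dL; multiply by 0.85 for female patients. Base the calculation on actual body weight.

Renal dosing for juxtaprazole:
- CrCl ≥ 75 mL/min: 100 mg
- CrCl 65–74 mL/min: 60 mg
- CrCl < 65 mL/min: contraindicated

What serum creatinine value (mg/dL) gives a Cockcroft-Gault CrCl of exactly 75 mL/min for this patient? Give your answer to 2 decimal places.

1.56 mg/dL

Standard dose requires CrCl ≥ 75 mL/min.
Set (140 − 50) × 109.9 × 0.85 / (72 × SCr) = 75
SCr = (140 − 50) × 109.9 × 0.85 / (72 × 75) = 1.557 mg/dL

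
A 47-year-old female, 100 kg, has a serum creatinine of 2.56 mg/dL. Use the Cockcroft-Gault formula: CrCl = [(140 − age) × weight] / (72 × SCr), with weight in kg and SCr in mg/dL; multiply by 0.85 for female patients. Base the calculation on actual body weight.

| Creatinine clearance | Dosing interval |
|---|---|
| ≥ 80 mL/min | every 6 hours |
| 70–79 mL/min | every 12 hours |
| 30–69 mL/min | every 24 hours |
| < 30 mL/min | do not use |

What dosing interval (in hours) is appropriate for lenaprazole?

every 24 hours

CrCl = (140 − 47) × 100 / (72 × 2.56) × 0.85 = 9300.0 / 184.32 × 0.85 ≈ 42.9 mL/min
CrCl ≈ 43 mL/min → bracket 30–69 mL/min → every 24 hours.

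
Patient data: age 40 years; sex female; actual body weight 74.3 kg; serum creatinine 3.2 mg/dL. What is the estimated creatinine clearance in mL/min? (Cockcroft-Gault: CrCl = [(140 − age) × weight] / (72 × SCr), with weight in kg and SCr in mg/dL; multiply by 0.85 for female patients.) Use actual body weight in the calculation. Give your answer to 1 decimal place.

CrCl = (140 − 40) × 74.3 / (72 × 3.2) × 0.85 = 7430.0 / 230.40 × 0.85 ≈ 27.4 mL/min

27.4 mL/min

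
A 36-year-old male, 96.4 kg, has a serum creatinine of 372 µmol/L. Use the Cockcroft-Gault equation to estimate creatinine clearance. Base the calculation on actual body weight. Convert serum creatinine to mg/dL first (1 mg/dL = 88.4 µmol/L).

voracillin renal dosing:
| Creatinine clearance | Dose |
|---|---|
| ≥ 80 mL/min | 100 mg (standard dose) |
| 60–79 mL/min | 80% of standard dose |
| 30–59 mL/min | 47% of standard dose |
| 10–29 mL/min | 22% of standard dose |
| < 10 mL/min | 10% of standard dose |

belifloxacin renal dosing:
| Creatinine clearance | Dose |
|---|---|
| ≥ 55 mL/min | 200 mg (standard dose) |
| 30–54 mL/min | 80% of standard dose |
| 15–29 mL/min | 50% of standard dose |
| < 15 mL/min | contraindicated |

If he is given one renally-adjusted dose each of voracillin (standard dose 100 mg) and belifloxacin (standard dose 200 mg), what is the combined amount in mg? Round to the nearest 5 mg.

SCr = 372 / 88.4 = 4.208 mg/dL
CrCl = (140 − 36) × 96.4 / (72 × 4.208) = 10025.6 / 302.98 ≈ 33.1 mL/min
CrCl ≈ 33 mL/min.
voracillin: 30–59 mL/min → 47% of 100 mg = 47 mg.
belifloxacin: 30–54 mL/min → 80% of 200 mg = 160 mg.
Total = 47 + 160 = 207 mg.

205 mg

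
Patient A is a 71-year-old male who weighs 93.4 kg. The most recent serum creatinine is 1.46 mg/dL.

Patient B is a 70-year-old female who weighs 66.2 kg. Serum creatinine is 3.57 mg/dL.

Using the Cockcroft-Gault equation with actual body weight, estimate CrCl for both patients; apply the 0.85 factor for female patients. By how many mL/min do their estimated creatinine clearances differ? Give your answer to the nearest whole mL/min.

Patient A: CrCl = (140 − 71) × 93.4 / (72 × 1.46) = 6444.6 / 105.12 ≈ 61.3 mL/min
Patient B: CrCl = (140 − 70) × 66.2 / (72 × 3.57) × 0.85 = 4634.0 / 257.04 × 0.85 ≈ 15.3 mL/min
|61.3 − 15.3| = 46.0 mL/min

46 mL/min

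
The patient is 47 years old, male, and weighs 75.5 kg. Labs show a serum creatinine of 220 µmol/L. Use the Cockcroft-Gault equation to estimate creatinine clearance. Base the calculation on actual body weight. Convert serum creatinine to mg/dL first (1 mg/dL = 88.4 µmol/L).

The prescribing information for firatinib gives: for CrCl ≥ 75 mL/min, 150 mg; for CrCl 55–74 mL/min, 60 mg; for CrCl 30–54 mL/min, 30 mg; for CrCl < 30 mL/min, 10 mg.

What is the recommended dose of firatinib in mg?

30 mg

SCr = 220 / 88.4 = 2.489 mg/dL
CrCl = (140 − 47) × 75.5 / (72 × 2.489) = 7021.5 / 179.21 ≈ 39.2 mL/min
CrCl ≈ 39 mL/min → bracket 30–54 mL/min.
Dose for this bracket: 30 mg.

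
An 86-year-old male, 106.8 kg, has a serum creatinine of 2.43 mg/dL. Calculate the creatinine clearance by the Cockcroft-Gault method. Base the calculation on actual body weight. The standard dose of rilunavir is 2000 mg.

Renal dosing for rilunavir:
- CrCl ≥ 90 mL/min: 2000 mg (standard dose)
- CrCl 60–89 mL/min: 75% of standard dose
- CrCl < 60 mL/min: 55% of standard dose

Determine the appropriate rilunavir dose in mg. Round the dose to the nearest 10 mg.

1100 mg

CrCl = (140 − 86) × 106.8 / (72 × 2.43) = 5767.2 / 174.96 ≈ 33.0 mL/min
CrCl ≈ 33 mL/min → bracket < 60 mL/min.
55% of 2000 mg = 1100 mg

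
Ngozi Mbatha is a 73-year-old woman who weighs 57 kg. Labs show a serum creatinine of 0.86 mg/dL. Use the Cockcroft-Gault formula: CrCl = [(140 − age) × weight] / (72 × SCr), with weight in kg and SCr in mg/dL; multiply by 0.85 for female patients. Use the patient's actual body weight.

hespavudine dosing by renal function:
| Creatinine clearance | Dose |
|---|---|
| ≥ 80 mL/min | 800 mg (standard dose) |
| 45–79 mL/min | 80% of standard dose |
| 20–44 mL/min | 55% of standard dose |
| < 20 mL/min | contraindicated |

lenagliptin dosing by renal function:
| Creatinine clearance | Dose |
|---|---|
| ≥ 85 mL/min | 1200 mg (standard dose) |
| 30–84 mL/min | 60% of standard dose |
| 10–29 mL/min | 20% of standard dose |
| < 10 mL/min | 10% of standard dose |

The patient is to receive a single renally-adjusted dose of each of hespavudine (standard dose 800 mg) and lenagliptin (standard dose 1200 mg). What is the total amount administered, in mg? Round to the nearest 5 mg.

1360 mg

CrCl = (140 − 73) × 57 / (72 × 0.86) × 0.85 = 3819.0 / 61.92 × 0.85 ≈ 52.4 mL/min
CrCl ≈ 52 mL/min.
hespavudine: 45–79 mL/min → 80% of 800 mg = 640 mg.
lenagliptin: 30–84 mL/min → 60% of 1200 mg = 720 mg.
Total = 640 + 720 = 1360 mg.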